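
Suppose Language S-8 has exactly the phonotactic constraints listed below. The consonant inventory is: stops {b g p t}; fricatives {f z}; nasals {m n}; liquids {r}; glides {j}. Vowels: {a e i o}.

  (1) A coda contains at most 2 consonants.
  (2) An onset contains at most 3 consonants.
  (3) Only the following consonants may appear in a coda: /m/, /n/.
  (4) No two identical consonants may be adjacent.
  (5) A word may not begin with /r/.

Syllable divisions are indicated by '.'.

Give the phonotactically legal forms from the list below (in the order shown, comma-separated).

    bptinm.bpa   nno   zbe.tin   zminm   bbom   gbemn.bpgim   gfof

bptinm.bpa — σ1 onset /bpt/ (3C), coda /nm/ (2C) ok; σ2 onset /bp/ (2C), coda /∅/ ok → phonotactically legal
nno — violates constraint 4: adjacent identical consonants /nn/ → phonotactically illegal
zbe.tin — σ1 onset /zb/ (2C), coda /∅/ ok; σ2 onset /t/, coda /n/ ok → phonotactically legal
zminm — σ1 onset /zm/ (2C), coda /nm/ (2C) ok → phonotactically legal
bbom — violates constraint 4: adjacent identical consonants /bb/ → phonotactically illegal
gbemn.bpgim — σ1 onset /gb/ (2C), coda /mn/ (2C) ok; σ2 onset /bpg/ (3C), coda /m/ ok → phonotactically legal
gfof — violates constraint 3: syllable 1 coda contains /f/, which is not a licensed coda consonant → phonotactically illegal

bptinm.bpa, zbe.tin, zminm, gbemn.bpgim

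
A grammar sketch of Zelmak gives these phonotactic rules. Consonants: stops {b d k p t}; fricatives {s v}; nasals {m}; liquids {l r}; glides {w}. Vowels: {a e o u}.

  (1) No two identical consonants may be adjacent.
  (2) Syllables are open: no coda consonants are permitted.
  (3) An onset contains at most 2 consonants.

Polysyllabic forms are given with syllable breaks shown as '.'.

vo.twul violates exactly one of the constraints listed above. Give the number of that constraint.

vo.twul: syllable 2 coda /l/ has 1 consonant (> 0).
This is a violation of constraint 2: "Syllables are open: no coda consonants are permitted."
The remaining constraints (1, 3) are satisfied.

2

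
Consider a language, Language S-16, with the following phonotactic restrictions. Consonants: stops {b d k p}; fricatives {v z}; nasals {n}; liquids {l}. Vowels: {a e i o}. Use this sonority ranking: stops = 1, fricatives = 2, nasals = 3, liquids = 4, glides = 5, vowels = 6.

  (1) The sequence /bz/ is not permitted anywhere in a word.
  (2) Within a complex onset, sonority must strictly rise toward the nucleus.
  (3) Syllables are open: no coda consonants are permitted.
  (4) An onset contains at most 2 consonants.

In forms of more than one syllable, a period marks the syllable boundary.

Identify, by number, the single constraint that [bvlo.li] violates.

[bvlo.li]: syllable 1 onset /bvl/ has 3 consonants (> 2).
This is a violation of constraint 4: "An onset contains at most 2 consonants."
The remaining constraints (1, 2, 3) are satisfied.

4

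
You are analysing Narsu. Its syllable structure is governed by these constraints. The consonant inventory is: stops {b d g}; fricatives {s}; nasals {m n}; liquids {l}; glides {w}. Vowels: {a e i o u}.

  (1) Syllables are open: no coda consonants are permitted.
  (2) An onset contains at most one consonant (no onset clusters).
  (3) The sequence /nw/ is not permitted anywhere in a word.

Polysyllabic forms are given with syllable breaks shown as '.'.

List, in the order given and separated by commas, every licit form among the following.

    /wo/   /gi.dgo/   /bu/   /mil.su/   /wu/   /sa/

/wo/ — σ1 onset /w/, coda /∅/ ok → licit
/gi.dgo/ — violates constraint 2: syllable 2 onset /dg/ has 2 consonants (> 1) → illicit
/bu/ — σ1 onset /b/, coda /∅/ ok → licit
/mil.su/ — violates constraint 1: syllable 1 coda /l/ has 1 consonant (> 0) → illicit
/wu/ — σ1 onset /w/, coda /∅/ ok → licit
/sa/ — σ1 onset /s/, coda /∅/ ok → licit

/wo/, /bu/, /wu/, /sa/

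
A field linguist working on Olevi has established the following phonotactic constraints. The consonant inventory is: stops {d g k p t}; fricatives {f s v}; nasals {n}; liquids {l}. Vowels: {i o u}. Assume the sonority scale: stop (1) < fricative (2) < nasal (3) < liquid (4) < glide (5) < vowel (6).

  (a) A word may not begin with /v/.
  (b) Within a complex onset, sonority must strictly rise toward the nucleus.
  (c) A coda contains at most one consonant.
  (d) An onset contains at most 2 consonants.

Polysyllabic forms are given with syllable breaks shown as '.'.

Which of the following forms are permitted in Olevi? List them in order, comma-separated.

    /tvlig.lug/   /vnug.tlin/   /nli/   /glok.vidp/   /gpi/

/nli/

/tvlig.lug/ — violates constraint (d): syllable 1 onset /tvl/ has 3 consonants (> 2) → not permitted
/vnug.tlin/ — violates constraint (a): word begins with /v/ → not permitted
/nli/ — σ1 onset /nl/ (3→4 rises), coda /∅/ ok → permitted
/glok.vidp/ — violates constraint (c): syllable 2 coda /dp/ has 2 consonants (> 1) → not permitted
/gpi/ — violates constraint (b): syllable 1 onset /gp/: /g/ (stop, 1) → /p/ (stop, 1) does not rise → not permitted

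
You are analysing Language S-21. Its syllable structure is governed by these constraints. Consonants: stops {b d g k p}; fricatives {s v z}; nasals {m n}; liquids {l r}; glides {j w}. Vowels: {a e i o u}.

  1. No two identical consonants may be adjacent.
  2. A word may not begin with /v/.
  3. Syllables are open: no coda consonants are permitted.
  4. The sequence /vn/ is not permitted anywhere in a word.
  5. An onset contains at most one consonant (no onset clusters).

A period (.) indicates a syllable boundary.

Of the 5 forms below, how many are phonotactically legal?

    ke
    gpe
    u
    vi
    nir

2

ke — σ1 onset /k/, coda /∅/ ok → phonotactically legal
gpe — violates constraint 5: syllable 1 onset /gp/ has 2 consonants (> 1) → phonotactically illegal
u — σ1 onset /∅/, coda /∅/ ok → phonotactically legal
vi — violates constraint 2: word begins with /v/ → phonotactically illegal
nir — violates constraint 3: syllable 1 coda /r/ has 1 consonant (> 0) → phonotactically illegal
Phonotactically legal: ke, u → 2.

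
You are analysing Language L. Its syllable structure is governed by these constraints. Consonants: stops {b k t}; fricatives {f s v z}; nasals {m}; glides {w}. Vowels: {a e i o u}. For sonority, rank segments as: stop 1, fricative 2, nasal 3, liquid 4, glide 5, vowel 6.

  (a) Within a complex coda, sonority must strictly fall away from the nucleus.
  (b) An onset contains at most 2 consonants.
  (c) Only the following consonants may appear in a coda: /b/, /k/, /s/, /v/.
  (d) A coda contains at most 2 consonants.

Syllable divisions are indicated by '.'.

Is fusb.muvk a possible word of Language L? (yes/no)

fusb.muvk — σ1 onset /f/, coda /sb/ (2→1 falls) ok; σ2 onset /m/, coda /vk/ (2→1 falls) ok → well-formed

yes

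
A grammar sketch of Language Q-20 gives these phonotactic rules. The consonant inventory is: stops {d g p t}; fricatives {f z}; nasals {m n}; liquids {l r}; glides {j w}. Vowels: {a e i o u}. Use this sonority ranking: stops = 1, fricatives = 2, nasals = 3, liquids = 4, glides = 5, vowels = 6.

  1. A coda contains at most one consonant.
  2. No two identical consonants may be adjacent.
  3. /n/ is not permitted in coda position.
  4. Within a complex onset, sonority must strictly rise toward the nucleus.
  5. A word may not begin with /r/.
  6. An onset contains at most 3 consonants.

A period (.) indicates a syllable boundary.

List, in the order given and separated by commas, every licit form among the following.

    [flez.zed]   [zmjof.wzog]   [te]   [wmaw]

[flez.zed] — violates constraint 2: adjacent identical consonants /zz/ → illicit
[zmjof.wzog] — violates constraint 4: syllable 2 onset /wz/: /w/ (glide, 5) → /z/ (fricative, 2) does not rise → illicit
[te] — σ1 onset /t/, coda /∅/ ok → licit
[wmaw] — violates constraint 4: syllable 1 onset /wm/: /w/ (glide, 5) → /m/ (nasal, 3) does not rise → illicit

[te]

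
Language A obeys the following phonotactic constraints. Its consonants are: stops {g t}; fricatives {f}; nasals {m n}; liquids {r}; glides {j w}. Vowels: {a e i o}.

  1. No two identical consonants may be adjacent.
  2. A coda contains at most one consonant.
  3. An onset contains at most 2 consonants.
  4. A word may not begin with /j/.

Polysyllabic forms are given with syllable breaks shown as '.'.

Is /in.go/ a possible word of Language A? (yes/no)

yes

/in.go/ — σ1 onset /∅/, coda /n/ ok; σ2 onset /g/, coda /∅/ ok → licit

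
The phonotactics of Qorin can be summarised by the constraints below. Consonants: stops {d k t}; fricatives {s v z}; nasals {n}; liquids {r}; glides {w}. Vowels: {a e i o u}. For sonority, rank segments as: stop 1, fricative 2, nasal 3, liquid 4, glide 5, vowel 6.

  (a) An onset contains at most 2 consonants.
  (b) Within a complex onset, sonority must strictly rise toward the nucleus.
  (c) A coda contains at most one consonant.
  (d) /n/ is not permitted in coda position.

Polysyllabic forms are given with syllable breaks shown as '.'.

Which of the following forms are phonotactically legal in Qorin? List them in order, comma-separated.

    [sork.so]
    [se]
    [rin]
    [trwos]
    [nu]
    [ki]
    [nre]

[se], [nu], [ki], [nre]

[sork.so] — violates constraint (c): syllable 1 coda /rk/ has 2 consonants (> 1) → phonotactically illegal
[se] — σ1 onset /s/, coda /∅/ ok → phonotactically legal
[rin] — violates constraint (d): syllable 1 coda contains /n/ → phonotactically illegal
[trwos] — violates constraint (a): syllable 1 onset /trw/ has 3 consonants (> 2) → phonotactically illegal
[nu] — σ1 onset /n/, coda /∅/ ok → phonotactically legal
[ki] — σ1 onset /k/, coda /∅/ ok → phonotactically legal
[nre] — σ1 onset /nr/ (3→4 rises), coda /∅/ ok → phonotactically legal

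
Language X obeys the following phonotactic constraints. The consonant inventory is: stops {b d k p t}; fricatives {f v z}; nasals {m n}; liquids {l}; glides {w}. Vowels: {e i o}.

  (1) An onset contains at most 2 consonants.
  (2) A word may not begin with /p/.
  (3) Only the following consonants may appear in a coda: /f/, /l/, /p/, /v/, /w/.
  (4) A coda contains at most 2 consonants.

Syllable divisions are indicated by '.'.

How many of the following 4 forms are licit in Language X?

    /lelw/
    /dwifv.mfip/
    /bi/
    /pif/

/lelw/ — σ1 onset /l/, coda /lw/ (2C) ok → licit
/dwifv.mfip/ — σ1 onset /dw/ (2C), coda /fv/ (2C) ok; σ2 onset /mf/ (2C), coda /p/ ok → licit
/bi/ — σ1 onset /b/, coda /∅/ ok → licit
/pif/ — violates constraint 2: word begins with /p/ → illicit
Licit: /lelw/, /dwifv.mfip/, /bi/ → 3.

3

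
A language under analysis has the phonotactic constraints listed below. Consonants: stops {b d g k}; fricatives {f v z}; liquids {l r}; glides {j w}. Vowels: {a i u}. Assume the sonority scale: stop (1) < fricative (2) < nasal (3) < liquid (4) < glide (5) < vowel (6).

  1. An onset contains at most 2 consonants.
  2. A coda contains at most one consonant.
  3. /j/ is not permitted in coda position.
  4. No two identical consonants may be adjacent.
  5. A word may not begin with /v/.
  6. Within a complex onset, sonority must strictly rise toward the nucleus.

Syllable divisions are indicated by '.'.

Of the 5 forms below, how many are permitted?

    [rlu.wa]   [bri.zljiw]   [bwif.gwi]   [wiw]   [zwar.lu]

[rlu.wa] — violates constraint 6: syllable 1 onset /rl/: /r/ (liquid, 4) → /l/ (liquid, 4) does not rise → not permitted
[bri.zljiw] — violates constraint 1: syllable 2 onset /zlj/ has 3 consonants (> 2) → not permitted
[bwif.gwi] — σ1 onset /bw/ (1→5 rises), coda /f/ ok; σ2 onset /gw/ (1→5 rises), coda /∅/ ok → permitted
[wiw] — σ1 onset /w/, coda /w/ ok → permitted
[zwar.lu] — σ1 onset /zw/ (2→5 rises), coda /r/ ok; σ2 onset /l/, coda /∅/ ok → permitted
Permitted: [bwif.gwi], [wiw], [zwar.lu] → 3.

3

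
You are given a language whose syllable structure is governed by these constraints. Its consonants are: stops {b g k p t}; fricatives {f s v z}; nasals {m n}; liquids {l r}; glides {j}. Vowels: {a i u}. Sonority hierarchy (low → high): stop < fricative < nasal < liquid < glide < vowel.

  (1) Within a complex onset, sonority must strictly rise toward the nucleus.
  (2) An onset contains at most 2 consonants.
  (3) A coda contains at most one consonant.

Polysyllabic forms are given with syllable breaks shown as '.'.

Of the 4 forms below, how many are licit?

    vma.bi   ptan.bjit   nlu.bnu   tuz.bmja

2

vma.bi — σ1 onset /vm/ (2→3 rises), coda /∅/ ok; σ2 onset /b/, coda /∅/ ok → licit
ptan.bjit — violates constraint 1: syllable 1 onset /pt/: /p/ (stop, 1) → /t/ (stop, 1) does not rise → illicit
nlu.bnu — σ1 onset /nl/ (3→4 rises), coda /∅/ ok; σ2 onset /bn/ (1→3 rises), coda /∅/ ok → licit
tuz.bmja — violates constraint 2: syllable 2 onset /bmj/ has 3 consonants (> 2) → illicit
Licit: vma.bi, nlu.bnu → 2.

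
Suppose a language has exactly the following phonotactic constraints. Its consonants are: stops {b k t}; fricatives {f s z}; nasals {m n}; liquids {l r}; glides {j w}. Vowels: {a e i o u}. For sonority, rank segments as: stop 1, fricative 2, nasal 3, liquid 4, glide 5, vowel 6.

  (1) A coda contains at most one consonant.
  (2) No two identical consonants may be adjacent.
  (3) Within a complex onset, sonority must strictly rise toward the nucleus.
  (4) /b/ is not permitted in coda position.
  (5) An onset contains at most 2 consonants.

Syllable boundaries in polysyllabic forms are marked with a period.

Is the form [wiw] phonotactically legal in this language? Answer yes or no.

[wiw] — σ1 onset /w/, coda /w/ ok → phonotactically legal

yes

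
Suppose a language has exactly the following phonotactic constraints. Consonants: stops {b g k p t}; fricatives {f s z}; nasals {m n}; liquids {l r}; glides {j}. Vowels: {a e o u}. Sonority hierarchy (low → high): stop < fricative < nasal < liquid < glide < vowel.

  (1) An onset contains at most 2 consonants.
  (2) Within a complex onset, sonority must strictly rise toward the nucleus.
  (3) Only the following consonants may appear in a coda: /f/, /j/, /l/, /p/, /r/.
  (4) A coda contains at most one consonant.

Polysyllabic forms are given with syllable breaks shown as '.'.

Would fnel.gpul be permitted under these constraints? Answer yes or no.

fnel.gpul — violates constraint 2: syllable 2 onset /gp/: /g/ (stop, 1) → /p/ (stop, 1) does not rise → not permitted

no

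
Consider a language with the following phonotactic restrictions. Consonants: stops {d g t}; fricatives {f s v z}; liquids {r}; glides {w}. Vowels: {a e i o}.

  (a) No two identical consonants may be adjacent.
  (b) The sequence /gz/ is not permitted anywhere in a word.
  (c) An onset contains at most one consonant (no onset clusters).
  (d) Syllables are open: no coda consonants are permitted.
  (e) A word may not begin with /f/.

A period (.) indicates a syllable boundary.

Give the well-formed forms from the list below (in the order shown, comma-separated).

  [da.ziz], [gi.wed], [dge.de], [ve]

[ve]

[da.ziz] — violates constraint (d): syllable 2 coda /z/ has 1 consonant (> 0) → ill-formed
[gi.wed] — violates constraint (d): syllable 2 coda /d/ has 1 consonant (> 0) → ill-formed
[dge.de] — violates constraint (c): syllable 1 onset /dg/ has 2 consonants (> 1) → ill-formed
[ve] — σ1 onset /v/, coda /∅/ ok → well-formed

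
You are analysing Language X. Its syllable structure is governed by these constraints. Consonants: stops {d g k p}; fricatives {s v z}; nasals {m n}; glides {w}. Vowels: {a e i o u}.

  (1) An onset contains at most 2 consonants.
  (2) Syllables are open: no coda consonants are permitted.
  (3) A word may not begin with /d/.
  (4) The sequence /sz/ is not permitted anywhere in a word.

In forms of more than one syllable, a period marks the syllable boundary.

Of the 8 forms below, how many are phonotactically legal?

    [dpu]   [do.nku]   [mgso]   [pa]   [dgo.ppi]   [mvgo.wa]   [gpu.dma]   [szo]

2

[dpu] — violates constraint 3: word begins with /d/ → phonotactically illegal
[do.nku] — violates constraint 3: word begins with /d/ → phonotactically illegal
[mgso] — violates constraint 1: syllable 1 onset /mgs/ has 3 consonants (> 2) → phonotactically illegal
[pa] — σ1 onset /p/, coda /∅/ ok → phonotactically legal
[dgo.ppi] — violates constraint 3: word begins with /d/ → phonotactically illegal
[mvgo.wa] — violates constraint 1: syllable 1 onset /mvg/ has 3 consonants (> 2) → phonotactically illegal
[gpu.dma] — σ1 onset /gp/ (2C), coda /∅/ ok; σ2 onset /dm/ (2C), coda /∅/ ok → phonotactically legal
[szo] — violates constraint 4: contains banned sequence /sz/ → phonotactically illegal
Phonotactically legal: [pa], [gpu.dma] → 2.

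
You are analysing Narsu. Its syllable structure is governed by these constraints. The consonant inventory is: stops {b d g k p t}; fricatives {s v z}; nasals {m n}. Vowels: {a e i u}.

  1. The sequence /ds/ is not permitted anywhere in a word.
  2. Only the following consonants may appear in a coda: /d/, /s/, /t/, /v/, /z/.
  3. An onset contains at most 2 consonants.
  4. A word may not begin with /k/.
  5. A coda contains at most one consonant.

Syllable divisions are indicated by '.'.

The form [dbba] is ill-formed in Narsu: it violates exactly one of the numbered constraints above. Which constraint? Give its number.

[dbba]: syllable 1 onset /dbb/ has 3 consonants (> 2).
This is a violation of constraint 3: "An onset contains at most 2 consonants."
The remaining constraints (1, 2, 4, 5) are satisfied.

3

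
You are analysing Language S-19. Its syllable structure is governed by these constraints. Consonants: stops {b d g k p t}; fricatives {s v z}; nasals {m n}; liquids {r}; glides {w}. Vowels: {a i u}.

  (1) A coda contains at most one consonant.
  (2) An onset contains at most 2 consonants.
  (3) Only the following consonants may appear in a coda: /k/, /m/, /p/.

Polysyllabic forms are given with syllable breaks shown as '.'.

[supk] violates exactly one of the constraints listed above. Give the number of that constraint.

[supk]: syllable 1 coda /pk/ has 2 consonants (> 1).
This is a violation of constraint 1: "A coda contains at most one consonant."
The remaining constraints (2, 3) are satisfied.

1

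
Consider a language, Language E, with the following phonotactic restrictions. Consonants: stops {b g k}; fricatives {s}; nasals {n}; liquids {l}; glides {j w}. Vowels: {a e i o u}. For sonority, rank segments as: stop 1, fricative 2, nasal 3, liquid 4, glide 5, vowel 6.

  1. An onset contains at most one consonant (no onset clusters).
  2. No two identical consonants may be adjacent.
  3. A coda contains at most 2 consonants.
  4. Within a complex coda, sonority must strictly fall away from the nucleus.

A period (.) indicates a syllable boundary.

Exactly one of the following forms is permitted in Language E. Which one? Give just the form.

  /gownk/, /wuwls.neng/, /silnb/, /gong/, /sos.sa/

/gownk/ — violates constraint 3: syllable 1 coda /wnk/ has 3 consonants (> 2) → not permitted
/wuwls.neng/ — violates constraint 3: syllable 1 coda /wls/ has 3 consonants (> 2) → not permitted
/silnb/ — violates constraint 3: syllable 1 coda /lnb/ has 3 consonants (> 2) → not permitted
/gong/ — σ1 onset /g/, coda /ng/ (3→1 falls) ok → permitted
/sos.sa/ — violates constraint 2: adjacent identical consonants /ss/ → not permitted

/gong/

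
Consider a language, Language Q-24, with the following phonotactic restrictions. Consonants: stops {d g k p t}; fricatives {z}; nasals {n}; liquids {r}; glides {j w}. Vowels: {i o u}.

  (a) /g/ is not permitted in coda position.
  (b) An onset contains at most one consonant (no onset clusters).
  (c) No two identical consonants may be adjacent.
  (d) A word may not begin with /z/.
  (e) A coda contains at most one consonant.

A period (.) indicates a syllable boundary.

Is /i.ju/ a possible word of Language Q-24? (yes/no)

yes

/i.ju/ — σ1 onset /∅/, coda /∅/ ok; σ2 onset /j/, coda /∅/ ok → well-formed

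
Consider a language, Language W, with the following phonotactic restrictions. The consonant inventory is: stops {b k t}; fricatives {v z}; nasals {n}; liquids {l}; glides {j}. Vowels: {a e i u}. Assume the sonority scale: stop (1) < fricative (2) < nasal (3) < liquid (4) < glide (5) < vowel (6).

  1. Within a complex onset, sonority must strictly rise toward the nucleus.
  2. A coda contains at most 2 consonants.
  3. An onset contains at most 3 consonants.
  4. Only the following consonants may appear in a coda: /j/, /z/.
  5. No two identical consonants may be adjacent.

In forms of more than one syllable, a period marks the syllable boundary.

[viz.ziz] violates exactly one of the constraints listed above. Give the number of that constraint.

5

[viz.ziz]: adjacent identical consonants /zz/.
This is a violation of constraint 5: "No two identical consonants may be adjacent."
The remaining constraints (1, 2, 3, 4) are satisfied.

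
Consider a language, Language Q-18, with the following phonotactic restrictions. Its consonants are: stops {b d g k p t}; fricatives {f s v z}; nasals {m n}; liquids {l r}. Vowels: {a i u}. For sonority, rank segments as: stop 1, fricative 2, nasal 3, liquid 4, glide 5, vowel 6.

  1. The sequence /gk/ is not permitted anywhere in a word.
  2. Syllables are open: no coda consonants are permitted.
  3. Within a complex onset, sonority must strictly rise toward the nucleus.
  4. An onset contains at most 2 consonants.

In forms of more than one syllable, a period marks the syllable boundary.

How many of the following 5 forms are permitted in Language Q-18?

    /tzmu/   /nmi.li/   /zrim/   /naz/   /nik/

/tzmu/ — violates constraint 4: syllable 1 onset /tzm/ has 3 consonants (> 2) → not permitted
/nmi.li/ — violates constraint 3: syllable 1 onset /nm/: /n/ (nasal, 3) → /m/ (nasal, 3) does not rise → not permitted
/zrim/ — violates constraint 2: syllable 1 coda /m/ has 1 consonant (> 0) → not permitted
/naz/ — violates constraint 2: syllable 1 coda /z/ has 1 consonant (> 0) → not permitted
/nik/ — violates constraint 2: syllable 1 coda /k/ has 1 consonant (> 0) → not permitted
No form is permitted → 0.

0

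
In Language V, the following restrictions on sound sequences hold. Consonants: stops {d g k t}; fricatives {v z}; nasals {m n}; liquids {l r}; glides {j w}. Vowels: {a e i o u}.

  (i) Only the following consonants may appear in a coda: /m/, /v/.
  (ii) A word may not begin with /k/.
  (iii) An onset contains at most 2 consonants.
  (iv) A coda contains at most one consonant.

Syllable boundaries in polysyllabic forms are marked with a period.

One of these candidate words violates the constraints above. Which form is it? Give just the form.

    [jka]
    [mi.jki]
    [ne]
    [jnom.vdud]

[jnom.vdud]

[jka] — σ1 onset /jk/ (2C), coda /∅/ ok → permitted
[mi.jki] — σ1 onset /m/, coda /∅/ ok; σ2 onset /jk/ (2C), coda /∅/ ok → permitted
[ne] — σ1 onset /n/, coda /∅/ ok → permitted
[jnom.vdud] — violates constraint (i): syllable 2 coda contains /d/, which is not a licensed coda consonant → not permitted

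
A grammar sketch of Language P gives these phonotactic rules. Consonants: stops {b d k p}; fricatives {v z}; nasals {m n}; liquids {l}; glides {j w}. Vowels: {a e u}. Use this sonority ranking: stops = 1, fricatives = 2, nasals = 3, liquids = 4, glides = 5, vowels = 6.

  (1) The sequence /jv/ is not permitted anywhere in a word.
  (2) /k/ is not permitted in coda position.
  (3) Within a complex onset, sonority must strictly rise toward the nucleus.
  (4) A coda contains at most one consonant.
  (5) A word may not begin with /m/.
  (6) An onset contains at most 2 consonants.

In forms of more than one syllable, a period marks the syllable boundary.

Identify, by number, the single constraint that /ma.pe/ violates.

5

/ma.pe/: word begins with /m/.
This is a violation of constraint 5: "A word may not begin with /m/."
The remaining constraints (1, 2, 3, 4, 6) are satisfied.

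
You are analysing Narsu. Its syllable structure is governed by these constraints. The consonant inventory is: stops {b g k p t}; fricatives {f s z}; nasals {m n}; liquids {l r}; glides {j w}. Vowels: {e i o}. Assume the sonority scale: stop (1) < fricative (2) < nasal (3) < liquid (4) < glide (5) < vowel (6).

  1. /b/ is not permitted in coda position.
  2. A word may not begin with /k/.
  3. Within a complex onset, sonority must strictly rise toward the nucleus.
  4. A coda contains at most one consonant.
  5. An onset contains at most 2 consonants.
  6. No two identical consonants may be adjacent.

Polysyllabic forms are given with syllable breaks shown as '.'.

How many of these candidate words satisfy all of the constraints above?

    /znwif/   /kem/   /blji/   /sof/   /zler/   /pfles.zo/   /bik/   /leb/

3

/znwif/ — violates constraint 5: syllable 1 onset /znw/ has 3 consonants (> 2) → illicit
/kem/ — violates constraint 2: word begins with /k/ → illicit
/blji/ — violates constraint 5: syllable 1 onset /blj/ has 3 consonants (> 2) → illicit
/sof/ — σ1 onset /s/, coda /f/ ok → licit
/zler/ — σ1 onset /zl/ (2→4 rises), coda /r/ ok → licit
/pfles.zo/ — violates constraint 5: syllable 1 onset /pfl/ has 3 consonants (> 2) → illicit
/bik/ — σ1 onset /b/, coda /k/ ok → licit
/leb/ — violates constraint 1: syllable 1 coda contains /b/ → illicit
Licit: /sof/, /zler/, /bik/ → 3.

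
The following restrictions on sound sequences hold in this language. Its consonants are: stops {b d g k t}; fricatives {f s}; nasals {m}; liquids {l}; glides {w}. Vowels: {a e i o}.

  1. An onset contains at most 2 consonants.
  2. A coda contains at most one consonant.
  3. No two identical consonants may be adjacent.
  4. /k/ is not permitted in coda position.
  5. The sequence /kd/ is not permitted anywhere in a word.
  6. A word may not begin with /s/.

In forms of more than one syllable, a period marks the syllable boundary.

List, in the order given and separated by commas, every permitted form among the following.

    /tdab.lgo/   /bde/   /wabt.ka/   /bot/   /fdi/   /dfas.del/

/tdab.lgo/, /bde/, /bot/, /fdi/, /dfas.del/

/tdab.lgo/ — σ1 onset /td/ (2C), coda /b/ ok; σ2 onset /lg/ (2C), coda /∅/ ok → permitted
/bde/ — σ1 onset /bd/ (2C), coda /∅/ ok → permitted
/wabt.ka/ — violates constraint 2: syllable 1 coda /bt/ has 2 consonants (> 1) → not permitted
/bot/ — σ1 onset /b/, coda /t/ ok → permitted
/fdi/ — σ1 onset /fd/ (2C), coda /∅/ ok → permitted
/dfas.del/ — σ1 onset /df/ (2C), coda /s/ ok; σ2 onset /d/, coda /l/ ok → permitted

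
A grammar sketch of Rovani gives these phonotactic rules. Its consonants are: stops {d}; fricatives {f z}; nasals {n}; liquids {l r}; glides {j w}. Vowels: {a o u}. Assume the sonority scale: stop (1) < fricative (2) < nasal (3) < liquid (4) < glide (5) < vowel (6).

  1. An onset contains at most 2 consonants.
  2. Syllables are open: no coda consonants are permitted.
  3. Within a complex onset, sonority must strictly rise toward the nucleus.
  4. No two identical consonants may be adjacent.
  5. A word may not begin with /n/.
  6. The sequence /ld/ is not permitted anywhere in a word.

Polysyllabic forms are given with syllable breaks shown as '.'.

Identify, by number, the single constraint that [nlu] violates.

[nlu]: word begins with /n/.
This is a violation of constraint 5: "A word may not begin with /n/."
The remaining constraints (1, 2, 3, 4, 6) are satisfied.

5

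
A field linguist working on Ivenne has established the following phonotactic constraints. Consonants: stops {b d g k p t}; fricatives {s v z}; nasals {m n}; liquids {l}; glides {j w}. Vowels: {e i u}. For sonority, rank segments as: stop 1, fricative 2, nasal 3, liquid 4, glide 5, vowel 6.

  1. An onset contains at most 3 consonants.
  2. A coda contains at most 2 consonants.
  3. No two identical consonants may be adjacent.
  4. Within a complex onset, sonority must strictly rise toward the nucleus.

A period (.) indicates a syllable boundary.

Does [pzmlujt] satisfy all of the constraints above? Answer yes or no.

[pzmlujt] — violates constraint 1: syllable 1 onset /pzml/ has 4 consonants (> 3) → ill-formed

no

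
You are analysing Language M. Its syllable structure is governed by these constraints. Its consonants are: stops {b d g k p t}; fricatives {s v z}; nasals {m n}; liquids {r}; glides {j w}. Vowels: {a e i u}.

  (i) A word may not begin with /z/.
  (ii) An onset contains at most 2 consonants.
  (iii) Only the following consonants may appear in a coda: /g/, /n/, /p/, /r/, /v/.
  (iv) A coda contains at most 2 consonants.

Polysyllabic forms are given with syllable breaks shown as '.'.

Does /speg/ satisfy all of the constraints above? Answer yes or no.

/speg/ — σ1 onset /sp/ (2C), coda /g/ ok → well-formed

yes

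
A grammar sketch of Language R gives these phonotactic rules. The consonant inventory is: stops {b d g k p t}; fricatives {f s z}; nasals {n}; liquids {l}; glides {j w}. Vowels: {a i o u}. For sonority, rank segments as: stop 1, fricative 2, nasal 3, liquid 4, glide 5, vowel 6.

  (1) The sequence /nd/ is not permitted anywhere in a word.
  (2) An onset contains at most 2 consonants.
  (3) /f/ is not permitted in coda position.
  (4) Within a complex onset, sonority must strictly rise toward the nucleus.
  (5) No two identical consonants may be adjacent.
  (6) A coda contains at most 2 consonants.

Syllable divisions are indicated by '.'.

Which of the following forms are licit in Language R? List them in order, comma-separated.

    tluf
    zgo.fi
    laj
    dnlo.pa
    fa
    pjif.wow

tluf — violates constraint 3: syllable 1 coda contains /f/ → illicit
zgo.fi — violates constraint 4: syllable 1 onset /zg/: /z/ (fricative, 2) → /g/ (stop, 1) does not rise → illicit
laj — σ1 onset /l/, coda /j/ ok → licit
dnlo.pa — violates constraint 2: syllable 1 onset /dnl/ has 3 consonants (> 2) → illicit
fa — σ1 onset /f/, coda /∅/ ok → licit
pjif.wow — violates constraint 3: syllable 1 coda contains /f/ → illicit

laj, fa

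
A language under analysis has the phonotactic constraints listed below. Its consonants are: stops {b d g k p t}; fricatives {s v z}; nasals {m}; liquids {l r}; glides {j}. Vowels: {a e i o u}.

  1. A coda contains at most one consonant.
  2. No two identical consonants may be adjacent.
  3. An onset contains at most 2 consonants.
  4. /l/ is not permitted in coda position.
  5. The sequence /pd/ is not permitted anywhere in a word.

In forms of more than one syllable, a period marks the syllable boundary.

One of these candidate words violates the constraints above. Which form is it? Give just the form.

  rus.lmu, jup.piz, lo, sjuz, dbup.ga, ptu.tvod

rus.lmu — σ1 onset /r/, coda /s/ ok; σ2 onset /lm/ (2C), coda /∅/ ok → phonotactically legal
jup.piz — violates constraint 2: adjacent identical consonants /pp/ → phonotactically illegal
lo — σ1 onset /l/, coda /∅/ ok → phonotactically legal
sjuz — σ1 onset /sj/ (2C), coda /z/ ok → phonotactically legal
dbup.ga — σ1 onset /db/ (2C), coda /p/ ok; σ2 onset /g/, coda /∅/ ok → phonotactically legal
ptu.tvod — σ1 onset /pt/ (2C), coda /∅/ ok; σ2 onset /tv/ (2C), coda /d/ ok → phonotactically legal

jup.piz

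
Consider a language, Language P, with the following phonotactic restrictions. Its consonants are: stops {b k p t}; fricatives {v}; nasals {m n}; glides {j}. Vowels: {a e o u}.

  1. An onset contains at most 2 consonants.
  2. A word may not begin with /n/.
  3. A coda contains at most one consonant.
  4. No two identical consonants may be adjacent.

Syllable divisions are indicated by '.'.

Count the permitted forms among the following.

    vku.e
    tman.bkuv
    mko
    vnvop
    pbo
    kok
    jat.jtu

6

vku.e — σ1 onset /vk/ (2C), coda /∅/ ok; σ2 onset /∅/, coda /∅/ ok → permitted
tman.bkuv — σ1 onset /tm/ (2C), coda /n/ ok; σ2 onset /bk/ (2C), coda /v/ ok → permitted
mko — σ1 onset /mk/ (2C), coda /∅/ ok → permitted
vnvop — violates constraint 1: syllable 1 onset /vnv/ has 3 consonants (> 2) → not permitted
pbo — σ1 onset /pb/ (2C), coda /∅/ ok → permitted
kok — σ1 onset /k/, coda /k/ ok → permitted
jat.jtu — σ1 onset /j/, coda /t/ ok; σ2 onset /jt/ (2C), coda /∅/ ok → permitted
Permitted: vku.e, tman.bkuv, mko, pbo, kok, jat.jtu → 6.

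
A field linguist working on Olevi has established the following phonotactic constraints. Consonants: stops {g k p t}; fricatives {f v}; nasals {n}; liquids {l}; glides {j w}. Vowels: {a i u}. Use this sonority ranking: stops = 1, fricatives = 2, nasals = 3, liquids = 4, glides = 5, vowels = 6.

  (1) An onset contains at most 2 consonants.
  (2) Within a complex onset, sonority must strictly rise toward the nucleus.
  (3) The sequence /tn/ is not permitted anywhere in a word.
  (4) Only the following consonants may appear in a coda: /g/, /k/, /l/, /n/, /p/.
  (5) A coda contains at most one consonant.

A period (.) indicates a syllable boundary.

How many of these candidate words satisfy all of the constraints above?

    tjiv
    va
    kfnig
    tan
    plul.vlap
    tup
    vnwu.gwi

4

tjiv — violates constraint 4: syllable 1 coda contains /v/, which is not a licensed coda consonant → phonotactically illegal
va — σ1 onset /v/, coda /∅/ ok → phonotactically legal
kfnig — violates constraint 1: syllable 1 onset /kfn/ has 3 consonants (> 2) → phonotactically illegal
tan — σ1 onset /t/, coda /n/ ok → phonotactically legal
plul.vlap — σ1 onset /pl/ (1→4 rises), coda /l/ ok; σ2 onset /vl/ (2→4 rises), coda /p/ ok → phonotactically legal
tup — σ1 onset /t/, coda /p/ ok → phonotactically legal
vnwu.gwi — violates constraint 1: syllable 1 onset /vnw/ has 3 consonants (> 2) → phonotactically illegal
Phonotactically legal: va, tan, plul.vlap, tup → 4.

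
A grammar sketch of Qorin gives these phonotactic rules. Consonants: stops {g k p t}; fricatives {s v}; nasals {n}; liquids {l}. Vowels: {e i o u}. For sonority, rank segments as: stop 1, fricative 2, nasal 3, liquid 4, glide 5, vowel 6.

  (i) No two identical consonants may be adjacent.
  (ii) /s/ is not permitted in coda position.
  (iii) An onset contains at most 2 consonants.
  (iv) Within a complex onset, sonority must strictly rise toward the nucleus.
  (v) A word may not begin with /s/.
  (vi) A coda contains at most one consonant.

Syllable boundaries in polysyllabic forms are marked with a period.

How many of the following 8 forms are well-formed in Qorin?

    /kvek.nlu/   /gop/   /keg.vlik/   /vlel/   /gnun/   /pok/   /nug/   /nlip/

8

/kvek.nlu/ — σ1 onset /kv/ (1→2 rises), coda /k/ ok; σ2 onset /nl/ (3→4 rises), coda /∅/ ok → well-formed
/gop/ — σ1 onset /g/, coda /p/ ok → well-formed
/keg.vlik/ — σ1 onset /k/, coda /g/ ok; σ2 onset /vl/ (2→4 rises), coda /k/ ok → well-formed
/vlel/ — σ1 onset /vl/ (2→4 rises), coda /l/ ok → well-formed
/gnun/ — σ1 onset /gn/ (1→3 rises), coda /n/ ok → well-formed
/pok/ — σ1 onset /p/, coda /k/ ok → well-formed
/nug/ — σ1 onset /n/, coda /g/ ok → well-formed
/nlip/ — σ1 onset /nl/ (3→4 rises), coda /p/ ok → well-formed
Well-formed: /kvek.nlu/, /gop/, /keg.vlik/, /vlel/, /gnun/, /pok/, /nug/, /nlip/ → 8.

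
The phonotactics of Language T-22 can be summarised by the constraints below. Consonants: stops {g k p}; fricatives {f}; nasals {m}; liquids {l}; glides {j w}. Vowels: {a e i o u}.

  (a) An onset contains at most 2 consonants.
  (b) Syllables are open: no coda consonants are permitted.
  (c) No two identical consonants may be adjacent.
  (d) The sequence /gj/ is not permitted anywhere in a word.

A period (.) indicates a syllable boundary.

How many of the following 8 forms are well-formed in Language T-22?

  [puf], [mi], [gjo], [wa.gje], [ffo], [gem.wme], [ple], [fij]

[puf] — violates constraint (b): syllable 1 coda /f/ has 1 consonant (> 0) → ill-formed
[mi] — σ1 onset /m/, coda /∅/ ok → well-formed
[gjo] — violates constraint (d): contains banned sequence /gj/ → ill-formed
[wa.gje] — violates constraint (d): contains banned sequence /gj/ → ill-formed
[ffo] — violates constraint (c): adjacent identical consonants /ff/ → ill-formed
[gem.wme] — violates constraint (b): syllable 1 coda /m/ has 1 consonant (> 0) → ill-formed
[ple] — σ1 onset /pl/ (2C), coda /∅/ ok → well-formed
[fij] — violates constraint (b): syllable 1 coda /j/ has 1 consonant (> 0) → ill-formed
Well-formed: [mi], [ple] → 2.

2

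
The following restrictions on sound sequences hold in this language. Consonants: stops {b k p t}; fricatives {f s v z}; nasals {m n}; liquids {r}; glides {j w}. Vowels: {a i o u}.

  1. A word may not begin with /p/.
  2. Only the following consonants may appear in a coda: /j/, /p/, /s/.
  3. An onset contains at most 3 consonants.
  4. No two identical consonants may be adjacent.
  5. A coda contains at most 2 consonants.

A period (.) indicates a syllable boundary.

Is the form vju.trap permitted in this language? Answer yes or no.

yes

vju.trap — σ1 onset /vj/ (2C), coda /∅/ ok; σ2 onset /tr/ (2C), coda /p/ ok → permitted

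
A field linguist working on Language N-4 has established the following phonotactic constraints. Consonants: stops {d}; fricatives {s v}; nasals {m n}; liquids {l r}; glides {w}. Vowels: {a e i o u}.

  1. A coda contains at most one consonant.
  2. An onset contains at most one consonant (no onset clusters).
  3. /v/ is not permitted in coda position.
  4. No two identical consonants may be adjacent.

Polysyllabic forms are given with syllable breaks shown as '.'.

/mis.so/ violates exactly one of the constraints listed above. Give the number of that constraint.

/mis.so/: adjacent identical consonants /ss/.
This is a violation of constraint 4: "No two identical consonants may be adjacent."
The remaining constraints (1, 2, 3) are satisfied.

4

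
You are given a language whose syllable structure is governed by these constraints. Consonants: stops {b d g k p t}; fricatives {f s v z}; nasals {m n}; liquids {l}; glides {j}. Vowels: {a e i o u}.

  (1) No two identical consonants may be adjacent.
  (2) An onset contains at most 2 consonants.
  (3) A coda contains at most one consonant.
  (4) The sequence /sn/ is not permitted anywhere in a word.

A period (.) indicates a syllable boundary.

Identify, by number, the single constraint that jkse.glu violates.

2

jkse.glu: syllable 1 onset /jks/ has 3 consonants (> 2).
This is a violation of constraint 2: "An onset contains at most 2 consonants."
The remaining constraints (1, 3, 4) are satisfied.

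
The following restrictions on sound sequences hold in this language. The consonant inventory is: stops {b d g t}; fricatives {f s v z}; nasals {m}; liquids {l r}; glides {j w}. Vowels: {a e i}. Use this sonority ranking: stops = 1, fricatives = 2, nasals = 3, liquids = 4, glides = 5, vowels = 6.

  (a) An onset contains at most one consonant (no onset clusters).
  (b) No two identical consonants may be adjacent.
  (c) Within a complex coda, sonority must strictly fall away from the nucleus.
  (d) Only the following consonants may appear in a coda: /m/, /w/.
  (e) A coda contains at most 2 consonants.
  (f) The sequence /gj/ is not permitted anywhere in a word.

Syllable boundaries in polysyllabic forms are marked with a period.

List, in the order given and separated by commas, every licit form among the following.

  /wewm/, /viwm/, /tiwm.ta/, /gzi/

/wewm/ — σ1 onset /w/, coda /wm/ (5→3 falls) ok → licit
/viwm/ — σ1 onset /v/, coda /wm/ (5→3 falls) ok → licit
/tiwm.ta/ — σ1 onset /t/, coda /wm/ (5→3 falls) ok; σ2 onset /t/, coda /∅/ ok → licit
/gzi/ — violates constraint (a): syllable 1 onset /gz/ has 2 consonants (> 1) → illicit

/wewm/, /viwm/, /tiwm.ta/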